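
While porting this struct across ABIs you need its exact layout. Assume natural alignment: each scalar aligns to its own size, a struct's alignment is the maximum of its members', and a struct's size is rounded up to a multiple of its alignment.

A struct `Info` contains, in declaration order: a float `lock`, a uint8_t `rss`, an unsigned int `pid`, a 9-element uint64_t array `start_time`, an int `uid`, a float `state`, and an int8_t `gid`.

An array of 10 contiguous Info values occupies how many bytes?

1040

0..4  lock  (4B, 4-aligned)
4..5  rss  (1B, 1-aligned)
5..8  -- padding (3B)
8..12  pid  (4B, 4-aligned)
12..16  -- padding (4B)
16..88  start_time  (72B, 8-aligned)
88..92  uid  (4B, 4-aligned)
92..96  state  (4B, 4-aligned)
96..97  gid  (1B, 1-aligned)
97..104  -- tail padding (7B)
sizeof = 104, alignof = 8
array of 10: 10 × 104 = 1040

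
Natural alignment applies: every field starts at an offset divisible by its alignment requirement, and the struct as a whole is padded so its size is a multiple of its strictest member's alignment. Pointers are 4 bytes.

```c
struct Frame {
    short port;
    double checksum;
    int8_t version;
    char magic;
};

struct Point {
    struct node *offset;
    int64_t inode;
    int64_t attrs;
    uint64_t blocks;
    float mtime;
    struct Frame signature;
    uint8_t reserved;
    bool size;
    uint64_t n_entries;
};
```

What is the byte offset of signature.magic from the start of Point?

57

Frame: 0..2  port  (2B, 2-aligned); 2..8  -- padding (6B); 8..16  checksum  (8B, 8-aligned); 16..17  version  (1B, 1-aligned); 17..18  magic  (1B, 1-aligned); 18..24  -- tail padding (6B); sizeof = 24, alignof = 8
0..4  offset  (4B, 4-aligned)
4..8  -- padding (4B)
8..16  inode  (8B, 8-aligned)
16..24  attrs  (8B, 8-aligned)
24..32  blocks  (8B, 8-aligned)
32..36  mtime  (4B, 4-aligned)
36..40  -- padding (4B)
40..64  signature  (24B, 8-aligned)
within Frame: magic at 17
40 + 17 = 57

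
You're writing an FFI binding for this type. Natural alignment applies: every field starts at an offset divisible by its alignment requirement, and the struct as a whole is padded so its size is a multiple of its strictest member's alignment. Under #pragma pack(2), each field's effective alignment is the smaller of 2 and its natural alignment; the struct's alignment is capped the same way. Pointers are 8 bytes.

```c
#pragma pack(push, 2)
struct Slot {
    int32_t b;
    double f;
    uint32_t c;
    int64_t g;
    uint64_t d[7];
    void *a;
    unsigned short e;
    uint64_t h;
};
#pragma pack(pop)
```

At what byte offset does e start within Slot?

88

0..4  b  (4B, 2-aligned)
4..12  f  (8B, 2-aligned)
12..16  c  (4B, 2-aligned)
16..24  g  (8B, 2-aligned)
24..80  d  (56B, 2-aligned)
80..88  a  (8B, 2-aligned)
88..90  e  (2B, 2-aligned)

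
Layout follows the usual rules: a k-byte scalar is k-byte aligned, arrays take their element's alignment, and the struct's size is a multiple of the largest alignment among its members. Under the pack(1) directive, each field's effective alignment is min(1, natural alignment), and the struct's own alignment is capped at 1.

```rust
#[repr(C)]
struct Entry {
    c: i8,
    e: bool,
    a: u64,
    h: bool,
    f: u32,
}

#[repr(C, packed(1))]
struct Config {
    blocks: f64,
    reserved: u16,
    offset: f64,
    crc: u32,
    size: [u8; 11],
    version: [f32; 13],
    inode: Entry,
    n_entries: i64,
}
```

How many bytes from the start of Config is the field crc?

Entry: 0..1  c  (1B, 1-aligned); 1..2  e  (1B, 1-aligned); 2..8  -- padding (6B); 8..16  a  (8B, 8-aligned); 16..17  h  (1B, 1-aligned); 17..20  -- padding (3B); 20..24  f  (4B, 4-aligned); sizeof = 24, alignof = 8
0..8  blocks  (8B, 1-aligned)
8..10  reserved  (2B, 1-aligned)
10..18  offset  (8B, 1-aligned)
18..22  crc  (4B, 1-aligned)

18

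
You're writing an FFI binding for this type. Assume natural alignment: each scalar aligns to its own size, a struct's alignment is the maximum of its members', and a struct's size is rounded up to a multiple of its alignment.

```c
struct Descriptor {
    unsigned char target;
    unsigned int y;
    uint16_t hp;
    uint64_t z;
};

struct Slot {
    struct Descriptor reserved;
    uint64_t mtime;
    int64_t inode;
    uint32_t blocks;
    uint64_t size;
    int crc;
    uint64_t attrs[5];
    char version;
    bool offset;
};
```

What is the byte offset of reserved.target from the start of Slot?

Descriptor: @0: target [1B, align 1] → 1; +3 pad (align 4); @4: y [4B, align 4] → 8; @8: hp [2B, align 2] → 10; +6 pad (align 8); @16: z [8B, align 8] → 24; size 24, align 8
@0: reserved [24B, align 8] → 24
within Descriptor: target at 0
0 + 0 = 0

0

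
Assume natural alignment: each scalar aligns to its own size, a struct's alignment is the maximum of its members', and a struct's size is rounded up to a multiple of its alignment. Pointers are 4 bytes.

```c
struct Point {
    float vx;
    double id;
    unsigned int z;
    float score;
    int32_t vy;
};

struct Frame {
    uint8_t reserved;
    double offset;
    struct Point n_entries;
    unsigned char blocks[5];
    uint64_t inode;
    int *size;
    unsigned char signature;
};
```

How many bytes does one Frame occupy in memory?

Point: @0: vx [4B, align 4] → 4; +4 pad (align 8); @8: id [8B, align 8] → 16; @16: z [4B, align 4] → 20; @20: score [4B, align 4] → 24; @24: vy [4B, align 4] → 28; +4 tail pad (align 8); size 32, align 8
@0: reserved [1B, align 1] → 1
+7 pad (align 8)
@8: offset [8B, align 8] → 16
@16: n_entries [32B, align 8] → 48
@48: blocks [5B, align 1] → 53
+3 pad (align 8)
@56: inode [8B, align 8] → 64
@64: size [4B, align 4] → 68
@68: signature [1B, align 1] → 69
+3 tail pad (align 8)
size 72, align 8

72 bytes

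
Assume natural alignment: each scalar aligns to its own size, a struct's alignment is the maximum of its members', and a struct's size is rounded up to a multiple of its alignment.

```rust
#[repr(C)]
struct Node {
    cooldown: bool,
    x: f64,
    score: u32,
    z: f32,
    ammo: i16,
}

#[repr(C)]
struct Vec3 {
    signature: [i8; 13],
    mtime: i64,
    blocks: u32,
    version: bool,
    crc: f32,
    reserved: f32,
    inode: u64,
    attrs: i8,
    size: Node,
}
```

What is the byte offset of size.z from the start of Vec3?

76

Node: cooldown at 0 (size 1, align 1) → ends 1; pad 7 to align 8 for x; x at 8 (size 8, align 8) → ends 16; score at 16 (size 4, align 4) → ends 20; z at 20 (size 4, align 4) → ends 24; ammo at 24 (size 2, align 2) → ends 26; tail pad 6 to reach multiple of 8; total 32 bytes, alignment 8
signature at 0 (size 13, align 1) → ends 13
pad 3 to align 8 for mtime
mtime at 16 (size 8, align 8) → ends 24
blocks at 24 (size 4, align 4) → ends 28
version at 28 (size 1, align 1) → ends 29
pad 3 to align 4 for crc
crc at 32 (size 4, align 4) → ends 36
reserved at 36 (size 4, align 4) → ends 40
inode at 40 (size 8, align 8) → ends 48
attrs at 48 (size 1, align 1) → ends 49
pad 7 to align 8 for size
size at 56 (size 32, align 8) → ends 88
within Node: z at 20
56 + 20 = 76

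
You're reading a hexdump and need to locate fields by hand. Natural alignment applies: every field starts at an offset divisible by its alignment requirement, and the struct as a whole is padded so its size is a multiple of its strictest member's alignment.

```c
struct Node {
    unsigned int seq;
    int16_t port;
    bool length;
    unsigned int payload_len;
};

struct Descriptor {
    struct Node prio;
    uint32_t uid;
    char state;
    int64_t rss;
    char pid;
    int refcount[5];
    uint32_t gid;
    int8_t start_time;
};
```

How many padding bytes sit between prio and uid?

Node: 0..4  seq  (4B, 4-aligned); 4..6  port  (2B, 2-aligned); 6..7  length  (1B, 1-aligned); 7..8  -- padding (1B); 8..12  payload_len  (4B, 4-aligned); sizeof = 12, alignof = 4
0..12  prio  (12B, 4-aligned)
12..16  uid  (4B, 4-aligned)

0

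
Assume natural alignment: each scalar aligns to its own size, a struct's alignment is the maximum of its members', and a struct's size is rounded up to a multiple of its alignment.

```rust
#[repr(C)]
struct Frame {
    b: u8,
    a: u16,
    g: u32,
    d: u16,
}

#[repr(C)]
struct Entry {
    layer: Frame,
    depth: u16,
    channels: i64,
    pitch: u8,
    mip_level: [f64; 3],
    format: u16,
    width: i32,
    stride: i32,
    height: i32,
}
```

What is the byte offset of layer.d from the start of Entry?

8

Frame: @0: b [1B, align 1] → 1; +1 pad (align 2); @2: a [2B, align 2] → 4; @4: g [4B, align 4] → 8; @8: d [2B, align 2] → 10; +2 tail pad (align 4); size 12, align 4
@0: layer [12B, align 4] → 12
within Frame: d at 8
0 + 8 = 8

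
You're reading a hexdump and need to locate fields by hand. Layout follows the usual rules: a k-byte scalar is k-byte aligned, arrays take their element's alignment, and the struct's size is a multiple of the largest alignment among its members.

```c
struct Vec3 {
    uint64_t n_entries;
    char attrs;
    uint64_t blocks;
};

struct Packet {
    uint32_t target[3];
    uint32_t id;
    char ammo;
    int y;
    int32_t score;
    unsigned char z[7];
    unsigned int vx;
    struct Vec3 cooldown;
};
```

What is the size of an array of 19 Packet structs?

Vec3: n_entries at 0 (size 8, align 8) → ends 8; attrs at 8 (size 1, align 1) → ends 9; pad 7 to align 8 for blocks; blocks at 16 (size 8, align 8) → ends 24; total 24 bytes, alignment 8
target at 0 (size 12, align 4) → ends 12
id at 12 (size 4, align 4) → ends 16
ammo at 16 (size 1, align 1) → ends 17
pad 3 to align 4 for y
y at 20 (size 4, align 4) → ends 24
score at 24 (size 4, align 4) → ends 28
z at 28 (size 7, align 1) → ends 35
pad 1 to align 4 for vx
vx at 36 (size 4, align 4) → ends 40
cooldown at 40 (size 24, align 8) → ends 64
total 64 bytes, alignment 8
array of 19: 19 × 64 = 1216

1216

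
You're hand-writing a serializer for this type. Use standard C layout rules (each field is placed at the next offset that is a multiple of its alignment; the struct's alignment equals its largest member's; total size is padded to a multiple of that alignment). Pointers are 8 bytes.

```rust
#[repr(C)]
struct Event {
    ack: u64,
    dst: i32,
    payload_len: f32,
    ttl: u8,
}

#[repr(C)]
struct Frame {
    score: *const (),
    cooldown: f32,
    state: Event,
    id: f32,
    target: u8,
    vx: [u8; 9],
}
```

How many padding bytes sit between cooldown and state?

4

Event: @0: ack [8B, align 8] → 8; @8: dst [4B, align 4] → 12; @12: payload_len [4B, align 4] → 16; @16: ttl [1B, align 1] → 17; +7 tail pad (align 8); size 24, align 8
@0: score [8B, align 8] → 8
@8: cooldown [4B, align 4] → 12
+4 pad (align 8)
@16: state [24B, align 8] → 40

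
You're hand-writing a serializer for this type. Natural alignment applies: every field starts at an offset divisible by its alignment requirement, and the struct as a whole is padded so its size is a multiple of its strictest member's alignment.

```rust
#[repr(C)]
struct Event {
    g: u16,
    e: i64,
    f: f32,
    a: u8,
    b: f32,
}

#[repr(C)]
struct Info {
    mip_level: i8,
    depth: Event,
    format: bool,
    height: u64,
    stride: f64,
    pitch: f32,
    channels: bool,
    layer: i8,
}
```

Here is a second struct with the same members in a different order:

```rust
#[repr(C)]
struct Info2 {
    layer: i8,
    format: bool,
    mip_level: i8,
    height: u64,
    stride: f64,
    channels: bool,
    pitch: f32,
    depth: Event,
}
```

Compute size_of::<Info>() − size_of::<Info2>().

Event: 0..2  g  (2B, 2-aligned); 2..8  -- padding (6B); 8..16  e  (8B, 8-aligned); 16..20  f  (4B, 4-aligned); 20..21  a  (1B, 1-aligned); 21..24  -- padding (3B); 24..28  b  (4B, 4-aligned); 28..32  -- tail padding (4B); sizeof = 32, alignof = 8
0..1  mip_level  (1B, 1-aligned)
1..8  -- padding (7B)
8..40  depth  (32B, 8-aligned)
40..41  format  (1B, 1-aligned)
41..48  -- padding (7B)
48..56  height  (8B, 8-aligned)
56..64  stride  (8B, 8-aligned)
64..68  pitch  (4B, 4-aligned)
68..69  channels  (1B, 1-aligned)
69..70  layer  (1B, 1-aligned)
70..72  -- tail padding (2B)
sizeof = 72, alignof = 8
— Info2 —
0..1  layer  (1B, 1-aligned)
1..2  format  (1B, 1-aligned)
2..3  mip_level  (1B, 1-aligned)
3..8  -- padding (5B)
8..16  height  (8B, 8-aligned)
16..24  stride  (8B, 8-aligned)
24..25  channels  (1B, 1-aligned)
25..28  -- padding (3B)
28..32  pitch  (4B, 4-aligned)
32..64  depth  (32B, 8-aligned)
sizeof = 64, alignof = 8
72 − 64 = 8

8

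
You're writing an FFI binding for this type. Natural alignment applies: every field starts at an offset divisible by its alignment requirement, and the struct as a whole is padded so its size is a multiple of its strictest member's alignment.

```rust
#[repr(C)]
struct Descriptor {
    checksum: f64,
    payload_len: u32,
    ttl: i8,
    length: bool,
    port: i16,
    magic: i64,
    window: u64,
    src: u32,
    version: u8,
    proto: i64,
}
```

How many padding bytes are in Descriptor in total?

0..8  checksum  (8B, 8-aligned)
8..12  payload_len  (4B, 4-aligned)
12..13  ttl  (1B, 1-aligned)
13..14  length  (1B, 1-aligned)
14..16  port  (2B, 2-aligned)
16..24  magic  (8B, 8-aligned)
24..32  window  (8B, 8-aligned)
32..36  src  (4B, 4-aligned)
36..37  version  (1B, 1-aligned)
37..40  -- padding (3B)
40..48  proto  (8B, 8-aligned)
sizeof = 48, alignof = 8
data bytes 45, size 48 → padding 3

3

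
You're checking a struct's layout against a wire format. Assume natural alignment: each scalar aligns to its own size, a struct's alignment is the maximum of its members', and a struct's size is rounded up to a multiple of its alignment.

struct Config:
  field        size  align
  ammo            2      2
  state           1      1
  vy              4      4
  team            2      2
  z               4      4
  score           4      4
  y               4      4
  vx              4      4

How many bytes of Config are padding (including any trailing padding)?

@0: ammo [2B, align 2] → 2
@2: state [1B, align 1] → 3
+1 pad (align 4)
@4: vy [4B, align 4] → 8
@8: team [2B, align 2] → 10
+2 pad (align 4)
@12: z [4B, align 4] → 16
@16: score [4B, align 4] → 20
@20: y [4B, align 4] → 24
@24: vx [4B, align 4] → 28
size 28, align 4
data bytes 25, size 28 → padding 3

3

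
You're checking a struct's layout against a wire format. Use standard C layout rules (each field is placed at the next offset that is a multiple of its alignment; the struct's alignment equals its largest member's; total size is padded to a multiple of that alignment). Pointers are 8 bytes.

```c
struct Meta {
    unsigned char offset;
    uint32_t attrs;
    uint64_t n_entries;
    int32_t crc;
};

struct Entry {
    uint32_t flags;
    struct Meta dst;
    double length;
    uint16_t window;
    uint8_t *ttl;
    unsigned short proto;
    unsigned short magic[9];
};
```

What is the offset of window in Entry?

40

Meta: @0: offset [1B, align 1] → 1; +3 pad (align 4); @4: attrs [4B, align 4] → 8; @8: n_entries [8B, align 8] → 16; @16: crc [4B, align 4] → 20; +4 tail pad (align 8); size 24, align 8
@0: flags [4B, align 4] → 4
+4 pad (align 8)
@8: dst [24B, align 8] → 32
@32: length [8B, align 8] → 40
@40: window [2B, align 2] → 42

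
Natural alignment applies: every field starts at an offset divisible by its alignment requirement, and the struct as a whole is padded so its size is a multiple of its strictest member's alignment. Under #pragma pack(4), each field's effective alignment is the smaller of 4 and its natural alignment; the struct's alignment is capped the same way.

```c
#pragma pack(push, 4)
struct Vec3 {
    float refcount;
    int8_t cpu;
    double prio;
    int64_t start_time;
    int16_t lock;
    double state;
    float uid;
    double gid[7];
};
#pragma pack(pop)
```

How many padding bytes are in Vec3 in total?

0..4  refcount  (4B, 4-aligned)
4..5  cpu  (1B, 1-aligned)
5..8  -- padding (3B)
8..16  prio  (8B, 4-aligned)
16..24  start_time  (8B, 4-aligned)
24..26  lock  (2B, 2-aligned)
26..28  -- padding (2B)
28..36  state  (8B, 4-aligned)
36..40  uid  (4B, 4-aligned)
40..96  gid  (56B, 4-aligned)
sizeof = 96, alignof = 4
data bytes 91, size 96 → padding 5

5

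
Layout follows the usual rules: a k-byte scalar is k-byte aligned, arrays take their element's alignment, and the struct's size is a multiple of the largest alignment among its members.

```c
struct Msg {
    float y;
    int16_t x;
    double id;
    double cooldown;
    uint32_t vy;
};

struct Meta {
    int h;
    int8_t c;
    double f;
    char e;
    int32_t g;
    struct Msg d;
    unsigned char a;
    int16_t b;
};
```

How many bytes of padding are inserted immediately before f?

3

Msg: 0..4  y  (4B, 4-aligned); 4..6  x  (2B, 2-aligned); 6..8  -- padding (2B); 8..16  id  (8B, 8-aligned); 16..24  cooldown  (8B, 8-aligned); 24..28  vy  (4B, 4-aligned); 28..32  -- tail padding (4B); sizeof = 32, alignof = 8
0..4  h  (4B, 4-aligned)
4..5  c  (1B, 1-aligned)
5..8  -- padding (3B)
8..16  f  (8B, 8-aligned)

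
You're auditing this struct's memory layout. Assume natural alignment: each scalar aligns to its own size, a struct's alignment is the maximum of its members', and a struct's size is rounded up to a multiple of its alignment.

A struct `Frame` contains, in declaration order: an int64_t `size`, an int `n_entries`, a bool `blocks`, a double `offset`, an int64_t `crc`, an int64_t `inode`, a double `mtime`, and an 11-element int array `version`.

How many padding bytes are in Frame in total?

7

0..8  size  (8B, 8-aligned)
8..12  n_entries  (4B, 4-aligned)
12..13  blocks  (1B, 1-aligned)
13..16  -- padding (3B)
16..24  offset  (8B, 8-aligned)
24..32  crc  (8B, 8-aligned)
32..40  inode  (8B, 8-aligned)
40..48  mtime  (8B, 8-aligned)
48..92  version  (44B, 4-aligned)
92..96  -- tail padding (4B)
sizeof = 96, alignof = 8
data bytes 89, size 96 → padding 7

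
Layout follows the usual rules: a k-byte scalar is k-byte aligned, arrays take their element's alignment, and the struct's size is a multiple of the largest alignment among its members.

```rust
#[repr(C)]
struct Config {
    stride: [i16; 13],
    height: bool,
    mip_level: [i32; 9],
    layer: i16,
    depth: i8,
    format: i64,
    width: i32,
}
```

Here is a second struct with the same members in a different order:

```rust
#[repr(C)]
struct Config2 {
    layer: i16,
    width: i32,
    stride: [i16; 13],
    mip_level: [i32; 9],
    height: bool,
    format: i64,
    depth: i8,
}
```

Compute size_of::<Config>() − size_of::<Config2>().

-8

0..26  stride  (26B, 2-aligned)
26..27  height  (1B, 1-aligned)
27..28  -- padding (1B)
28..64  mip_level  (36B, 4-aligned)
64..66  layer  (2B, 2-aligned)
66..67  depth  (1B, 1-aligned)
67..72  -- padding (5B)
72..80  format  (8B, 8-aligned)
80..84  width  (4B, 4-aligned)
84..88  -- tail padding (4B)
sizeof = 88, alignof = 8
— Config2 —
0..2  layer  (2B, 2-aligned)
2..4  -- padding (2B)
4..8  width  (4B, 4-aligned)
8..34  stride  (26B, 2-aligned)
34..36  -- padding (2B)
36..72  mip_level  (36B, 4-aligned)
72..73  height  (1B, 1-aligned)
73..80  -- padding (7B)
80..88  format  (8B, 8-aligned)
88..89  depth  (1B, 1-aligned)
89..96  -- tail padding (7B)
sizeof = 96, alignof = 8
88 − 96 = -8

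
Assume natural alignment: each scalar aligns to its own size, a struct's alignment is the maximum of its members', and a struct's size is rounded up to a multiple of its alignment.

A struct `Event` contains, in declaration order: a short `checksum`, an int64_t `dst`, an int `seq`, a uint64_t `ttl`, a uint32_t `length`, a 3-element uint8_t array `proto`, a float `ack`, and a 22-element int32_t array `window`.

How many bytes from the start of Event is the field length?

32

checksum at 0 (size 2, align 2) → ends 2
pad 6 to align 8 for dst
dst at 8 (size 8, align 8) → ends 16
seq at 16 (size 4, align 4) → ends 20
pad 4 to align 8 for ttl
ttl at 24 (size 8, align 8) → ends 32
length at 32 (size 4, align 4) → ends 36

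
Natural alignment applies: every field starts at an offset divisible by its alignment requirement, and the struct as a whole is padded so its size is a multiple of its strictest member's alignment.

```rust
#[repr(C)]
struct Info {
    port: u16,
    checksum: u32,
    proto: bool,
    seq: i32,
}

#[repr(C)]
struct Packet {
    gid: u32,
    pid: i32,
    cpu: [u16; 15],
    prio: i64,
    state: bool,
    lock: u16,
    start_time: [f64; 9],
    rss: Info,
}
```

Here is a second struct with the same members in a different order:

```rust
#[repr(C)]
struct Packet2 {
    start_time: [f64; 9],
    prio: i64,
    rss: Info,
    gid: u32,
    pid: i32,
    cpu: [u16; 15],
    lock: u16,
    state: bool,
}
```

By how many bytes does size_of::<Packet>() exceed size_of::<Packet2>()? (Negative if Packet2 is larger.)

Info: @0: port [2B, align 2] → 2; +2 pad (align 4); @4: checksum [4B, align 4] → 8; @8: proto [1B, align 1] → 9; +3 pad (align 4); @12: seq [4B, align 4] → 16; size 16, align 4
@0: gid [4B, align 4] → 4
@4: pid [4B, align 4] → 8
@8: cpu [30B, align 2] → 38
+2 pad (align 8)
@40: prio [8B, align 8] → 48
@48: state [1B, align 1] → 49
+1 pad (align 2)
@50: lock [2B, align 2] → 52
+4 pad (align 8)
@56: start_time [72B, align 8] → 128
@128: rss [16B, align 4] → 144
size 144, align 8
— Packet2 —
@0: start_time [72B, align 8] → 72
@72: prio [8B, align 8] → 80
@80: rss [16B, align 4] → 96
@96: gid [4B, align 4] → 100
@100: pid [4B, align 4] → 104
@104: cpu [30B, align 2] → 134
@134: lock [2B, align 2] → 136
@136: state [1B, align 1] → 137
+7 tail pad (align 8)
size 144, align 8
144 − 144 = 0

0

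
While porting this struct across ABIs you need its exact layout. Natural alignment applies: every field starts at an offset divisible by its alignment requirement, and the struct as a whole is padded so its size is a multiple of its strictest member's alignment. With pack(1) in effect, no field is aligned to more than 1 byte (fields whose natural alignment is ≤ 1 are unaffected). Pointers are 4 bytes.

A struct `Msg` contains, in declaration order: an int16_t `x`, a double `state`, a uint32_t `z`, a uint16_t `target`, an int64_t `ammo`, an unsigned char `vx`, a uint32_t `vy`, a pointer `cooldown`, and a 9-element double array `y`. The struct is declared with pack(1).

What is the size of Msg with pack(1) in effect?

105

x at 0 (size 2, align 1) → ends 2
state at 2 (size 8, align 1) → ends 10
z at 10 (size 4, align 1) → ends 14
target at 14 (size 2, align 1) → ends 16
ammo at 16 (size 8, align 1) → ends 24
vx at 24 (size 1, align 1) → ends 25
vy at 25 (size 4, align 1) → ends 29
cooldown at 29 (size 4, align 1) → ends 33
y at 33 (size 72, align 1) → ends 105
total 105 bytes, alignment 1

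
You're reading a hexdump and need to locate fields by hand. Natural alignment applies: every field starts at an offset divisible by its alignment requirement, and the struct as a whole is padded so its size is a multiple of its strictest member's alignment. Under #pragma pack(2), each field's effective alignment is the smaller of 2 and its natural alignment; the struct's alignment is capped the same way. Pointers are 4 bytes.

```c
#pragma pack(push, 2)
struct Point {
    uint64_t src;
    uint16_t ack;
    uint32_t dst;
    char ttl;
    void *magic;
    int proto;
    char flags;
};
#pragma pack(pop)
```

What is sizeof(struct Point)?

26

@0: src [8B, align 2] → 8
@8: ack [2B, align 2] → 10
@10: dst [4B, align 2] → 14
@14: ttl [1B, align 1] → 15
+1 pad (align 2)
@16: magic [4B, align 2] → 20
@20: proto [4B, align 2] → 24
@24: flags [1B, align 1] → 25
+1 tail pad (align 2)
size 26, align 2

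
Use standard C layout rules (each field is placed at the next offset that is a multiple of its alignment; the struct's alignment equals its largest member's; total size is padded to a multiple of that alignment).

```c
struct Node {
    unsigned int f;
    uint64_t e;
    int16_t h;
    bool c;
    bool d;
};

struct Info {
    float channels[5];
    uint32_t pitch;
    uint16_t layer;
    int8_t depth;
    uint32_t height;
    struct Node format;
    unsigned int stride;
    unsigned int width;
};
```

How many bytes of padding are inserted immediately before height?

Node: 0..4  f  (4B, 4-aligned); 4..8  -- padding (4B); 8..16  e  (8B, 8-aligned); 16..18  h  (2B, 2-aligned); 18..19  c  (1B, 1-aligned); 19..20  d  (1B, 1-aligned); 20..24  -- tail padding (4B); sizeof = 24, alignof = 8
0..20  channels  (20B, 4-aligned)
20..24  pitch  (4B, 4-aligned)
24..26  layer  (2B, 2-aligned)
26..27  depth  (1B, 1-aligned)
27..28  -- padding (1B)
28..32  height  (4B, 4-aligned)

1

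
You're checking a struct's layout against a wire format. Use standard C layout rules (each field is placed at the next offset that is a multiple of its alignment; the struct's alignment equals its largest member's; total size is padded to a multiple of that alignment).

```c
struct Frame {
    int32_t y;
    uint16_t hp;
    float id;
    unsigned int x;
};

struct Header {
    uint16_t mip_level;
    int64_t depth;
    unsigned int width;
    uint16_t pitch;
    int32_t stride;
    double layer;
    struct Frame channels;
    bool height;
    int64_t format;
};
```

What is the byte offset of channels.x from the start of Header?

52

Frame: y at 0 (size 4, align 4) → ends 4; hp at 4 (size 2, align 2) → ends 6; pad 2 to align 4 for id; id at 8 (size 4, align 4) → ends 12; x at 12 (size 4, align 4) → ends 16; total 16 bytes, alignment 4
mip_level at 0 (size 2, align 2) → ends 2
pad 6 to align 8 for depth
depth at 8 (size 8, align 8) → ends 16
width at 16 (size 4, align 4) → ends 20
pitch at 20 (size 2, align 2) → ends 22
pad 2 to align 4 for stride
stride at 24 (size 4, align 4) → ends 28
pad 4 to align 8 for layer
layer at 32 (size 8, align 8) → ends 40
channels at 40 (size 16, align 4) → ends 56
within Frame: x at 12
40 + 12 = 52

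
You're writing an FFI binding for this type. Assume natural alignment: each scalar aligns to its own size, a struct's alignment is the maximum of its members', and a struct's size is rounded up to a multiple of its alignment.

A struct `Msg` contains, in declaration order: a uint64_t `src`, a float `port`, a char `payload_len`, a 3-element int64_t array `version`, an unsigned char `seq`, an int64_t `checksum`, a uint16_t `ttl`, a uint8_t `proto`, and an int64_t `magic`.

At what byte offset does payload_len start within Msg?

12

@0: src [8B, align 8] → 8
@8: port [4B, align 4] → 12
@12: payload_len [1B, align 1] → 13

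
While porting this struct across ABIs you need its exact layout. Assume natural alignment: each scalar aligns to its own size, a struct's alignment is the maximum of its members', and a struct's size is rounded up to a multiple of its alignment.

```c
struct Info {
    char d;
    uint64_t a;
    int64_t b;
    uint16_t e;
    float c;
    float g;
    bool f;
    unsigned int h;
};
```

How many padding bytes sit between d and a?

d at 0 (size 1, align 1) → ends 1
pad 7 to align 8 for a
a at 8 (size 8, align 8) → ends 16

7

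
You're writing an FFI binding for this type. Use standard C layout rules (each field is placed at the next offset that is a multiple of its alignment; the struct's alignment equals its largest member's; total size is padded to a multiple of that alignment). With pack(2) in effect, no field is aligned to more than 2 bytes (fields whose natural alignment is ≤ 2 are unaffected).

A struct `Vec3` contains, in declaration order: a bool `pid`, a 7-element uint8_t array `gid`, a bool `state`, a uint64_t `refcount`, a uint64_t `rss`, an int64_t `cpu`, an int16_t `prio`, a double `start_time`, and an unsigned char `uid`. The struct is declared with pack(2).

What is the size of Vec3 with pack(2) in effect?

pid at 0 (size 1, align 1) → ends 1
gid at 1 (size 7, align 1) → ends 8
state at 8 (size 1, align 1) → ends 9
pad 1 to align 2 for refcount
refcount at 10 (size 8, align 2) → ends 18
rss at 18 (size 8, align 2) → ends 26
cpu at 26 (size 8, align 2) → ends 34
prio at 34 (size 2, align 2) → ends 36
start_time at 36 (size 8, align 2) → ends 44
uid at 44 (size 1, align 1) → ends 45
tail pad 1 to reach multiple of 2
total 46 bytes, alignment 2

46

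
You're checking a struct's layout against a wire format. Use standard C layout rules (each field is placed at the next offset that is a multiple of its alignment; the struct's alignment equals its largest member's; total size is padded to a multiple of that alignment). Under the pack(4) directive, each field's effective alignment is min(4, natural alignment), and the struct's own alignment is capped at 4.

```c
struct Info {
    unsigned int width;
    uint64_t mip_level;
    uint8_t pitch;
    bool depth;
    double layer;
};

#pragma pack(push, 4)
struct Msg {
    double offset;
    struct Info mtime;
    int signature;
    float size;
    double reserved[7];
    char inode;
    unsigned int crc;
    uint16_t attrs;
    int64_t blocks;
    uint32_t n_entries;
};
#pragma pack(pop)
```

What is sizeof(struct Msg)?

Info: @0: width [4B, align 4] → 4; +4 pad (align 8); @8: mip_level [8B, align 8] → 16; @16: pitch [1B, align 1] → 17; @17: depth [1B, align 1] → 18; +6 pad (align 8); @24: layer [8B, align 8] → 32; size 32, align 8
@0: offset [8B, align 4] → 8
@8: mtime [32B, align 4] → 40
@40: signature [4B, align 4] → 44
@44: size [4B, align 4] → 48
@48: reserved [56B, align 4] → 104
@104: inode [1B, align 1] → 105
+3 pad (align 4)
@108: crc [4B, align 4] → 112
@112: attrs [2B, align 2] → 114
+2 pad (align 4)
@116: blocks [8B, align 4] → 124
@124: n_entries [4B, align 4] → 128
size 128, align 4

128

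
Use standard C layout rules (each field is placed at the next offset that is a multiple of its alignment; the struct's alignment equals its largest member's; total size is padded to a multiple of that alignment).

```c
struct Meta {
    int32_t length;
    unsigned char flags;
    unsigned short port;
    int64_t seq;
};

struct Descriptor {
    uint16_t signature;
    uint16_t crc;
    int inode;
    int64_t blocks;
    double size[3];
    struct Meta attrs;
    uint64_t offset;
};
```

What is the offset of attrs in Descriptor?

Meta: 0..4  length  (4B, 4-aligned); 4..5  flags  (1B, 1-aligned); 5..6  -- padding (1B); 6..8  port  (2B, 2-aligned); 8..16  seq  (8B, 8-aligned); sizeof = 16, alignof = 8
0..2  signature  (2B, 2-aligned)
2..4  crc  (2B, 2-aligned)
4..8  inode  (4B, 4-aligned)
8..16  blocks  (8B, 8-aligned)
16..40  size  (24B, 8-aligned)
40..56  attrs  (16B, 8-aligned)

40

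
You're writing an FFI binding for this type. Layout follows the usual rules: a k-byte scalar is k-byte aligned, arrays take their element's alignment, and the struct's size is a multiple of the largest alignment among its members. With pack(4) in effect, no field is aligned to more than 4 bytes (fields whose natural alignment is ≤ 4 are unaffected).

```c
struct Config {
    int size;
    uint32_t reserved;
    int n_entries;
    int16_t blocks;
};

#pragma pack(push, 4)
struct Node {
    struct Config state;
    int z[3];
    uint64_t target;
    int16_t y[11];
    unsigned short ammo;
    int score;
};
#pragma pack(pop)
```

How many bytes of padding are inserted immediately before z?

0

Config: 0..4  size  (4B, 4-aligned); 4..8  reserved  (4B, 4-aligned); 8..12  n_entries  (4B, 4-aligned); 12..14  blocks  (2B, 2-aligned); 14..16  -- tail padding (2B); sizeof = 16, alignof = 4
0..16  state  (16B, 4-aligned)
16..28  z  (12B, 4-aligned)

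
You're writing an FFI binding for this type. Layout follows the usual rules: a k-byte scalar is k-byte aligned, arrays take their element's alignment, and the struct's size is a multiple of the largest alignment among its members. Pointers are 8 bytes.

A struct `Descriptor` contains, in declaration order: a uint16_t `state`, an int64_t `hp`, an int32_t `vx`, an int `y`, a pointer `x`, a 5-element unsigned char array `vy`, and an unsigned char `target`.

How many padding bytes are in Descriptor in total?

8

@0: state [2B, align 2] → 2
+6 pad (align 8)
@8: hp [8B, align 8] → 16
@16: vx [4B, align 4] → 20
@20: y [4B, align 4] → 24
@24: x [8B, align 8] → 32
@32: vy [5B, align 1] → 37
@37: target [1B, align 1] → 38
+2 tail pad (align 8)
size 40, align 8
data bytes 32, size 40 → padding 8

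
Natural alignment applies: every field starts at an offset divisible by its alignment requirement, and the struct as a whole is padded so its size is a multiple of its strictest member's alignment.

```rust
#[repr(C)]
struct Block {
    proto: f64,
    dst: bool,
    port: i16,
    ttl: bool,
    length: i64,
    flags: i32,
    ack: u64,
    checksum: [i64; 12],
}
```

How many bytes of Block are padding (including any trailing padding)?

@0: proto [8B, align 8] → 8
@8: dst [1B, align 1] → 9
+1 pad (align 2)
@10: port [2B, align 2] → 12
@12: ttl [1B, align 1] → 13
+3 pad (align 8)
@16: length [8B, align 8] → 24
@24: flags [4B, align 4] → 28
+4 pad (align 8)
@32: ack [8B, align 8] → 40
@40: checksum [96B, align 8] → 136
size 136, align 8
data bytes 128, size 136 → padding 8

8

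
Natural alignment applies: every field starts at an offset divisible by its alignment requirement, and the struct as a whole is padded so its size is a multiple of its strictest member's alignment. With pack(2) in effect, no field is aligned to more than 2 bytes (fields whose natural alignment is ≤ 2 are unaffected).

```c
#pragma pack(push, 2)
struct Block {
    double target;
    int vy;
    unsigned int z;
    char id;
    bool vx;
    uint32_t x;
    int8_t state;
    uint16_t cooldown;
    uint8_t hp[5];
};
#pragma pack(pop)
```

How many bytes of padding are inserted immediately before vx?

@0: target [8B, align 2] → 8
@8: vy [4B, align 2] → 12
@12: z [4B, align 2] → 16
@16: id [1B, align 1] → 17
@17: vx [1B, align 1] → 18

0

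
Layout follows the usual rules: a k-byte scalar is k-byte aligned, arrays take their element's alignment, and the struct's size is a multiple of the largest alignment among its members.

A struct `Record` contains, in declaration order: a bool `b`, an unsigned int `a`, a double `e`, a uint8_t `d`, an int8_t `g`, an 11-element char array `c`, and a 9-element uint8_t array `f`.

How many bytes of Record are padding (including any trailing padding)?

5

b at 0 (size 1, align 1) → ends 1
pad 3 to align 4 for a
a at 4 (size 4, align 4) → ends 8
e at 8 (size 8, align 8) → ends 16
d at 16 (size 1, align 1) → ends 17
g at 17 (size 1, align 1) → ends 18
c at 18 (size 11, align 1) → ends 29
f at 29 (size 9, align 1) → ends 38
tail pad 2 to reach multiple of 8
total 40 bytes, alignment 8
data bytes 35, size 40 → padding 5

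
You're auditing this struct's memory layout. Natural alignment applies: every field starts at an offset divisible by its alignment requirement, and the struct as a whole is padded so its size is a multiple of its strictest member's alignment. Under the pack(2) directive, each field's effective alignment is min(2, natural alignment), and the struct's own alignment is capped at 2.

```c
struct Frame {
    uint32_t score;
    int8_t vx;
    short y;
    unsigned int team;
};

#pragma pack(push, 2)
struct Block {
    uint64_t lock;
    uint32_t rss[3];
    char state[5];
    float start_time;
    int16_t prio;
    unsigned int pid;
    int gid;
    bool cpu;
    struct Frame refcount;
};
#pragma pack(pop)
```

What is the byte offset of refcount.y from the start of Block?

48

Frame: 0..4  score  (4B, 4-aligned); 4..5  vx  (1B, 1-aligned); 5..6  -- padding (1B); 6..8  y  (2B, 2-aligned); 8..12  team  (4B, 4-aligned); sizeof = 12, alignof = 4
0..8  lock  (8B, 2-aligned)
8..20  rss  (12B, 2-aligned)
20..25  state  (5B, 1-aligned)
25..26  -- padding (1B)
26..30  start_time  (4B, 2-aligned)
30..32  prio  (2B, 2-aligned)
32..36  pid  (4B, 2-aligned)
36..40  gid  (4B, 2-aligned)
40..41  cpu  (1B, 1-aligned)
41..42  -- padding (1B)
42..54  refcount  (12B, 2-aligned)
within Frame: y at 6
42 + 6 = 48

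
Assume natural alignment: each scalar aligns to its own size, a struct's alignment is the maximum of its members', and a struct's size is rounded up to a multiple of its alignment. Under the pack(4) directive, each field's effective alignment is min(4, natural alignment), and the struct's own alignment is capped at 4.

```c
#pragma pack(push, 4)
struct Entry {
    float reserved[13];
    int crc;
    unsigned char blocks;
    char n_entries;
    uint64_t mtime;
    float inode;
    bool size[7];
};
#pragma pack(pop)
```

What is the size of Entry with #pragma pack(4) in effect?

0..52  reserved  (52B, 4-aligned)
52..56  crc  (4B, 4-aligned)
56..57  blocks  (1B, 1-aligned)
57..58  n_entries  (1B, 1-aligned)
58..60  -- padding (2B)
60..68  mtime  (8B, 4-aligned)
68..72  inode  (4B, 4-aligned)
72..79  size  (7B, 1-aligned)
79..80  -- tail padding (1B)
sizeof = 80, alignof = 4

80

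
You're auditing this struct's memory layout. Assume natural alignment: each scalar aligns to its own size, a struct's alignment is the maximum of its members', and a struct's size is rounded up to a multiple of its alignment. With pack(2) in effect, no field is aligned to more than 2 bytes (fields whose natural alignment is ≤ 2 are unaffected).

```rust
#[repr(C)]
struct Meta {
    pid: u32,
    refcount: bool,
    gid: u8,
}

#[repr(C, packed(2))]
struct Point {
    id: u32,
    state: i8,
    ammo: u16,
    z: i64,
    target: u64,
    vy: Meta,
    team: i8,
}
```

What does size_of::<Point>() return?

Meta: pid at 0 (size 4, align 4) → ends 4; refcount at 4 (size 1, align 1) → ends 5; gid at 5 (size 1, align 1) → ends 6; tail pad 2 to reach multiple of 4; total 8 bytes, alignment 4
id at 0 (size 4, align 2) → ends 4
state at 4 (size 1, align 1) → ends 5
pad 1 to align 2 for ammo
ammo at 6 (size 2, align 2) → ends 8
z at 8 (size 8, align 2) → ends 16
target at 16 (size 8, align 2) → ends 24
vy at 24 (size 8, align 2) → ends 32
team at 32 (size 1, align 1) → ends 33
tail pad 1 to reach multiple of 2
total 34 bytes, alignment 2

34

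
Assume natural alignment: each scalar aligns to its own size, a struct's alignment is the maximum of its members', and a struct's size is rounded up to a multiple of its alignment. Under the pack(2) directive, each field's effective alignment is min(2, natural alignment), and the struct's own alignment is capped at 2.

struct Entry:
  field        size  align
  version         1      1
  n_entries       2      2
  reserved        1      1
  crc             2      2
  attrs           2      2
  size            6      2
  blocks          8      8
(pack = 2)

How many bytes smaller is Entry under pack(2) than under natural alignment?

natural layout:
  0..1  version  (1B, 1-aligned)
  1..2  -- padding (1B)
  2..4  n_entries  (2B, 2-aligned)
  4..5  reserved  (1B, 1-aligned)
  5..6  -- padding (1B)
  6..8  crc  (2B, 2-aligned)
  8..10  attrs  (2B, 2-aligned)
  10..16  size  (6B, 2-aligned)
  16..24  blocks  (8B, 8-aligned)
  sizeof = 24, alignof = 8
packed(2) layout:
  0..1  version  (1B, 1-aligned)
  1..2  -- padding (1B)
  2..4  n_entries  (2B, 2-aligned)
  4..5  reserved  (1B, 1-aligned)
  5..6  -- padding (1B)
  6..8  crc  (2B, 2-aligned)
  8..10  attrs  (2B, 2-aligned)
  10..16  size  (6B, 2-aligned)
  16..24  blocks  (8B, 2-aligned)
  sizeof = 24, alignof = 2
24 − 24 = 0

0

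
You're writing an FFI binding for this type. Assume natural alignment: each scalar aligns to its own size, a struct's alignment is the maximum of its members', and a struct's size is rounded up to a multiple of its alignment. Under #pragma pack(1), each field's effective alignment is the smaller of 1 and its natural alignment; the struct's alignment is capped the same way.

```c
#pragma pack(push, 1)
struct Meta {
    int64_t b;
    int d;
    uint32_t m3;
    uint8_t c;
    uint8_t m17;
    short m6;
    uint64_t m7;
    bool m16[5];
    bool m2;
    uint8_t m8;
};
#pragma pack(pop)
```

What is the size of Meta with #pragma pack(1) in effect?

@0: b [8B, align 1] → 8
@8: d [4B, align 1] → 12
@12: m3 [4B, align 1] → 16
@16: c [1B, align 1] → 17
@17: m17 [1B, align 1] → 18
@18: m6 [2B, align 1] → 20
@20: m7 [8B, align 1] → 28
@28: m16 [5B, align 1] → 33
@33: m2 [1B, align 1] → 34
@34: m8 [1B, align 1] → 35
size 35, align 1

35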